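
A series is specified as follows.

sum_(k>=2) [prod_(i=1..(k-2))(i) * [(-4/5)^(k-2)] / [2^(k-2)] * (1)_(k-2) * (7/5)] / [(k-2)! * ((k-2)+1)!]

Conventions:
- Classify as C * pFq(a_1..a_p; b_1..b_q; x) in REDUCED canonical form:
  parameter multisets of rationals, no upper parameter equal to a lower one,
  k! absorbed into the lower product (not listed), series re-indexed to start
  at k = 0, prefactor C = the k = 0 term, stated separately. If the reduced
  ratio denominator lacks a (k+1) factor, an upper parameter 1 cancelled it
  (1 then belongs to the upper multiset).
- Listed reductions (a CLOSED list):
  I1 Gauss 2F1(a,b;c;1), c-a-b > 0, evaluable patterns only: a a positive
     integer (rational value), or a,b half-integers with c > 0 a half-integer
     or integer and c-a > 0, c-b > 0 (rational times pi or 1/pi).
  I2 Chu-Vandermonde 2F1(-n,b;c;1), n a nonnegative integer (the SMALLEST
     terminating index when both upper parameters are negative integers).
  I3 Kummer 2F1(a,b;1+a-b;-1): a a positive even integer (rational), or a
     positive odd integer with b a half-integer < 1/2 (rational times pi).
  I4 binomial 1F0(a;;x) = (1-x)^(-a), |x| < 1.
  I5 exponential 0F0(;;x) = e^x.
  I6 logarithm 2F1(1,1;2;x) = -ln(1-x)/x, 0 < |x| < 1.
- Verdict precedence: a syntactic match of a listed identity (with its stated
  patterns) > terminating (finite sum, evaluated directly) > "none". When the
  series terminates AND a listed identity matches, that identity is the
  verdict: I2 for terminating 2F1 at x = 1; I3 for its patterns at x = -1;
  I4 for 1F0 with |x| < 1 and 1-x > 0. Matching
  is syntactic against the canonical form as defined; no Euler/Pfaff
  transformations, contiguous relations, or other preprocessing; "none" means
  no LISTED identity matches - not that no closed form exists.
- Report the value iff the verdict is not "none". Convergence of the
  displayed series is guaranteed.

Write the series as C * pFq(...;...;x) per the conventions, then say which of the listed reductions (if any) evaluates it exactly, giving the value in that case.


Reduced: x = -2/5, 2F1, upper = {1, 1}, lower = {2}, C = 7/5. Verdict: the I6 logarithm reduction fires (the logarithm: parameters (1,1;2), x = -2/5). Hence: (7/2) * ln(7/5).

Key step: from the first term 7/5: the denominator's factorial ratio (prefactor 7/5) is a lower Pochhammer.
Term ratio: r(k) = (-2/5) * (k+1) (k+1) / [(k+2) (k+1)] - poly over poly, x = (-2/5) from leading terms; C = 7/5 at k = 0.


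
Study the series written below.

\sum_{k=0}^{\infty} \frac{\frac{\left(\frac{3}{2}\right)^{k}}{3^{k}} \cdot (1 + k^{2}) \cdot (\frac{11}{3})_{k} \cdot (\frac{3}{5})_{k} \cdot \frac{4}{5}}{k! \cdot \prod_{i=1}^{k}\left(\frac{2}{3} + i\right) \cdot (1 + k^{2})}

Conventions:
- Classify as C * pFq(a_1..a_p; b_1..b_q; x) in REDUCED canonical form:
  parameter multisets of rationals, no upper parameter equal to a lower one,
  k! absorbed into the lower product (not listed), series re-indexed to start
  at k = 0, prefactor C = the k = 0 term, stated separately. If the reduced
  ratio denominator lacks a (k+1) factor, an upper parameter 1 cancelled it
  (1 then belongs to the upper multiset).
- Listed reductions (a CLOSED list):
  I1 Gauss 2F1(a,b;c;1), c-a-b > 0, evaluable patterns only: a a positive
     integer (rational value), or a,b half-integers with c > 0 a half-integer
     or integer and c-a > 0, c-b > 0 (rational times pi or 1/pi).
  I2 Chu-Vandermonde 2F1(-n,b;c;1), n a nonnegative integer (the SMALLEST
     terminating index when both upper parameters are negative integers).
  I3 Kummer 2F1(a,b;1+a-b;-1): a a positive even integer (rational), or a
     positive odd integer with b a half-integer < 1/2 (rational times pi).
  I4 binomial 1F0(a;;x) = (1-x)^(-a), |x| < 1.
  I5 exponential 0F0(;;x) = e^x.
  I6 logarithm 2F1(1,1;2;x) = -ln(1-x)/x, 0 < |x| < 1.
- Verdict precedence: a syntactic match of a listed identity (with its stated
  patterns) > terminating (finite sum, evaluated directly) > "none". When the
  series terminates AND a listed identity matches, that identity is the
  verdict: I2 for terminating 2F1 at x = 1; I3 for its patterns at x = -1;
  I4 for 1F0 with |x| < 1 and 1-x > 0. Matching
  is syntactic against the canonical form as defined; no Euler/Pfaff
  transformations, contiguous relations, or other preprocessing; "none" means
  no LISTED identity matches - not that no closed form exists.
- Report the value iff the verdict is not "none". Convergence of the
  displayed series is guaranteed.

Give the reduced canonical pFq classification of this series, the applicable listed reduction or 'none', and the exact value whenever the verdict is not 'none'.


With C = \frac{4}{5}: the canonical form is 2F1(\frac{3}{5}, \frac{11}{3}; \frac{5}{3}; \frac{1}{2}). Verdict: none - at argument \frac{1}{2} the multisets {\frac{3}{5}, \frac{11}{3}} ; {\frac{5}{3}} match no listed identity.

Key observation: x = \frac{1}{2} and the factor k^2 + 1 cancels (top and bottom), leaving C = 4/5.
Step ratio: r(k) = \frac{1}{2} * (k+\frac{3}{5}) (k+\frac{11}{3}) / [(k+\frac{5}{3}) (k+1)] - rational in k. x = \frac{1}{2}; t_0 = \frac{4}{5}; negate the roots.


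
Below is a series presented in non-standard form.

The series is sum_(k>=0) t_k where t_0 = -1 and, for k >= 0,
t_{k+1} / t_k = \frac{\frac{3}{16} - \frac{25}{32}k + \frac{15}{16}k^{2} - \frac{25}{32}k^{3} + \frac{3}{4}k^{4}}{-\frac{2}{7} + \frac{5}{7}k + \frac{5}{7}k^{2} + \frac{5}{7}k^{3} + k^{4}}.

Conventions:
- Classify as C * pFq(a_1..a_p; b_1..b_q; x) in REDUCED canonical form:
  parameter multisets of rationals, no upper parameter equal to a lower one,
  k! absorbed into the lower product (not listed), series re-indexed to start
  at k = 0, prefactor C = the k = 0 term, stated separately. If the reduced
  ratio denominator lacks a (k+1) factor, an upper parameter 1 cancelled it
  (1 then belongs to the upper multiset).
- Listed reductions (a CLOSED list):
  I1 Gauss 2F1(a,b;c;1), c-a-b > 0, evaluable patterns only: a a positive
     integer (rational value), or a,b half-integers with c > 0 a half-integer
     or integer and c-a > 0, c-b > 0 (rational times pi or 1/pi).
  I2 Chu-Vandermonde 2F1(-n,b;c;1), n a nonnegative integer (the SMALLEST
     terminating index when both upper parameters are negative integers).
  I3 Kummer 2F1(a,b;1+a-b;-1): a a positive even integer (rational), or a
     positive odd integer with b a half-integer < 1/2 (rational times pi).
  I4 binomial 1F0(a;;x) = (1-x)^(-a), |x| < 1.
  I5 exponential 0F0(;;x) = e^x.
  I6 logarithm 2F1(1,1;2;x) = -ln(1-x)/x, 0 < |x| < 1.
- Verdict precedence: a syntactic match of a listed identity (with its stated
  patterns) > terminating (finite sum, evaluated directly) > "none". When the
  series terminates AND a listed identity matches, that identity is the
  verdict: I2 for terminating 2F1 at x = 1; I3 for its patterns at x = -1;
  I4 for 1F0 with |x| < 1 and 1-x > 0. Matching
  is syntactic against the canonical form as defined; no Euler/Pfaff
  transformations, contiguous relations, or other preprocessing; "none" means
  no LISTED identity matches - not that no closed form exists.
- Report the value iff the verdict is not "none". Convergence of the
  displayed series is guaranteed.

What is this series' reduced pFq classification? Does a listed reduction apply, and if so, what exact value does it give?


x = \frac{3}{4} here; the reduced form reads 2F1, upper {-\frac{2}{3}, -\frac{3}{8}}, lower {-\frac{2}{7}}, C = -1. Verdict: none - this 2F1 at x = \frac{3}{4} matches no listed pattern, and upper {-\frac{2}{3}, -\frac{3}{8}} holds no stopper.

Key observation: from the first term -1: the expanded ratio factors over Q; C = -1, roots give parameters.
Step ratio: r(k) = \frac{3}{4} * (k-\frac{2}{3}) (k-\frac{3}{8}) / [(k-\frac{2}{7}) (k+1)] - rational in k, leading ratio \frac{3}{4}; with t_0 = -1, classification follows.


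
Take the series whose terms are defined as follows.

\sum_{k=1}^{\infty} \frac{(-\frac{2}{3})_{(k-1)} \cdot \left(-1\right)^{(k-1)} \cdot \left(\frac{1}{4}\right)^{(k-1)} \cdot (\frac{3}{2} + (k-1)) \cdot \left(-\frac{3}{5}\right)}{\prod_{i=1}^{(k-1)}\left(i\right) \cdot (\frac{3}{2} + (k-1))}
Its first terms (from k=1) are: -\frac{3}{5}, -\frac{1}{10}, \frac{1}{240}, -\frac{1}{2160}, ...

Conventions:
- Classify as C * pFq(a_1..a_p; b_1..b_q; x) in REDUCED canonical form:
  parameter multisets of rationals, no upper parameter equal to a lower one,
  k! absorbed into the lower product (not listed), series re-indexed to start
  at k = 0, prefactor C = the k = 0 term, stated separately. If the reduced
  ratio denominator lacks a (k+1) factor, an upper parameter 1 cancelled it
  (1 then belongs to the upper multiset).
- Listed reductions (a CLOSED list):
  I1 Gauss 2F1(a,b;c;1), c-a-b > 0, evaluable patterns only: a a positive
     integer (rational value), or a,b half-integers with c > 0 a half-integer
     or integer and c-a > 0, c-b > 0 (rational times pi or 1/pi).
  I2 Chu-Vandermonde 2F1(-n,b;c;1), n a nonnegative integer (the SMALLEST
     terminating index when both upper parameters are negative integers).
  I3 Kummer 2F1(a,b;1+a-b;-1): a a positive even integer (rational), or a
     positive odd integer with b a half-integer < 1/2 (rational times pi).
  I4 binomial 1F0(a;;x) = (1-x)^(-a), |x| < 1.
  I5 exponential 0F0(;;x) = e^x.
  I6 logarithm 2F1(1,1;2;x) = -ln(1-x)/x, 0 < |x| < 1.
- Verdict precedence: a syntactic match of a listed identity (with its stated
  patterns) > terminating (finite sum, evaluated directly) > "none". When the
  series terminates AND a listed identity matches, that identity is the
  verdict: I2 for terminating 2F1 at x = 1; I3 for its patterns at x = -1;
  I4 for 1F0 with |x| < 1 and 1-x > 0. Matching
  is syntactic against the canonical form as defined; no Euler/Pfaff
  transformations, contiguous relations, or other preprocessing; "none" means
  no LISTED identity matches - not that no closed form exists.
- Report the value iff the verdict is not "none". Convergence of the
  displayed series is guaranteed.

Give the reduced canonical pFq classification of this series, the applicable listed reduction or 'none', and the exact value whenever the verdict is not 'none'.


Prefactor -\frac{3}{5}, argument -\frac{1}{4}: 1F0 with upper {-\frac{2}{3}} over lower {-}. Verdict at x = -\frac{1}{4}: the I4 binomial reduction matches (the 1F0 binomial series: exponent 2/3, x = -\frac{1}{4}). Exact value: \left(-\frac{3}{5}\right) \cdot \left(\frac{5}{4}\right)^{\frac{2}{3}}.

Key observation: t_0 being -\frac{3}{5}, k + 3/2 divides numerator and denominator alike; C = -3/5, x = -1/4 after cancelling.
Consecutive-term ratio: r(k) = -\frac{1}{4} * (k-\frac{2}{3}) / [(k+1)] ; factor over Q: parameters, x = -\frac{1}{4}, and C = -\frac{3}{5}.


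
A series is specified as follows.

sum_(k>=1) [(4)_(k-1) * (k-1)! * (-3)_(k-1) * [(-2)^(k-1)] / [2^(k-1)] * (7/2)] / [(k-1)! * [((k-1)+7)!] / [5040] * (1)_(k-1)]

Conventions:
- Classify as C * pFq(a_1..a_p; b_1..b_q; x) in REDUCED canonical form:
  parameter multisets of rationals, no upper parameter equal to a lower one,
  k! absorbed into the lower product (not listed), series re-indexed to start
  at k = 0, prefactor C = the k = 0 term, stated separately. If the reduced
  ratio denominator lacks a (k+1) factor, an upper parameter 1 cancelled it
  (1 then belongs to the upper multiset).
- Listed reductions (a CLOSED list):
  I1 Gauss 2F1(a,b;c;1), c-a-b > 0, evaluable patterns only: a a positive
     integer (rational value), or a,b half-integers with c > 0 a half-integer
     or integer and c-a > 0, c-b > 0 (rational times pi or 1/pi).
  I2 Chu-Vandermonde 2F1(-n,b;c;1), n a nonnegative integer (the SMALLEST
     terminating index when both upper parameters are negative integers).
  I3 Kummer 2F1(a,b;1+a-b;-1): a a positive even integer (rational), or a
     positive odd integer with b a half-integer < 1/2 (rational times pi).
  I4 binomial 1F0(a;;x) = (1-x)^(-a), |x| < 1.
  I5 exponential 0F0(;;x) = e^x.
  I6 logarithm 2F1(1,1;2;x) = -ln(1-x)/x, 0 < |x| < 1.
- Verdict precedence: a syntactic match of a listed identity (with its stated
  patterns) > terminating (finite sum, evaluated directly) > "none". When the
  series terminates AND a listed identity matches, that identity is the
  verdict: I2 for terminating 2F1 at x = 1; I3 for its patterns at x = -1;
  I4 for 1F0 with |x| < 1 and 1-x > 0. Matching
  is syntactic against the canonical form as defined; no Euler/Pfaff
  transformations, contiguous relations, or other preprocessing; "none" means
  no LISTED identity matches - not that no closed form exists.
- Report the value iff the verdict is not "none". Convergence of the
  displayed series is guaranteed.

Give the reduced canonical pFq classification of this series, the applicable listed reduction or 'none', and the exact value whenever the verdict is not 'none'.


The series (x = -1) is 2F1: upper {-3, 4}, lower {8}, prefactor 7/2. Verdict: the Kummer evaluation I3 applies (x = -1; c = 8 equals 1+a-b for upper {-3, 4}: listed pattern). Sum: 49/4.

The tell: with t_0 = 7/2, the two k-th powers (C = 7/2, x = -1) combine into one argument.
Ratio: r(k) = (-1) * (k-3) (k+4) / [(k+8) (k+1)] - rational; roots negated = parameters, x = (-1), C = 7/2.


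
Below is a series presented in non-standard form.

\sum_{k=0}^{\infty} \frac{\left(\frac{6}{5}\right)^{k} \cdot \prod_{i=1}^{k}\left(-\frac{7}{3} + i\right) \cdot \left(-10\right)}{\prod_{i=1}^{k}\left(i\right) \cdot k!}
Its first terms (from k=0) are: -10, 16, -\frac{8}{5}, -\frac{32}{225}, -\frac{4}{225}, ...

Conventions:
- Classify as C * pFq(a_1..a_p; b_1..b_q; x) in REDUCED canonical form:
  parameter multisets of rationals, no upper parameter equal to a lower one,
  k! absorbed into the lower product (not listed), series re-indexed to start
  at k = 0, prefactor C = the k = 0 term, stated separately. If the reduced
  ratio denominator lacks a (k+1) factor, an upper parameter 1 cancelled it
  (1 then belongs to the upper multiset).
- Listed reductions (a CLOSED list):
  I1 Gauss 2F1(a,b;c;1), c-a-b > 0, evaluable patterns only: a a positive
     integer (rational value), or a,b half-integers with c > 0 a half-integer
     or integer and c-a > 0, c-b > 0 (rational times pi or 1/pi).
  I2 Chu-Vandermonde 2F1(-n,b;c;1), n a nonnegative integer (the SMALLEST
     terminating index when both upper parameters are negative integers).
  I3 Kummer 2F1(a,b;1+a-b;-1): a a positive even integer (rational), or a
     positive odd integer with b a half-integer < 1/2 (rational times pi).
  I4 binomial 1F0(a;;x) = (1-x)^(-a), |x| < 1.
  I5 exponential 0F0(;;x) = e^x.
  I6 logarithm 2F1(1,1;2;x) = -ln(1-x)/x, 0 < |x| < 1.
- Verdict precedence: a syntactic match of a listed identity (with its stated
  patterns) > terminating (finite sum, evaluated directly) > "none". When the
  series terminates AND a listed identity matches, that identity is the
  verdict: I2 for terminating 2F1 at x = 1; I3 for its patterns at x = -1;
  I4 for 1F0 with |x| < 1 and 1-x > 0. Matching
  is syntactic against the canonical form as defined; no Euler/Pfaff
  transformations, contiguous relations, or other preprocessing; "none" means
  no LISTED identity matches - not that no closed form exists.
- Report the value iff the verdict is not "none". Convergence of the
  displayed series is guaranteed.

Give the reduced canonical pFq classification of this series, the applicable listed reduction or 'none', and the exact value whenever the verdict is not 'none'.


Canonical form: C = -10 times 1F1 with upper {-\frac{4}{3}}, lower {1}, x = \frac{6}{5}. Verdict: none - at argument \frac{6}{5} the multisets {-\frac{4}{3}} ; {1} match no listed identity.

Key step: from the first term -10: the lower running product (C = -10, x = 6/5) is a rising factorial.
Step ratio: r(k) = \frac{6}{5} * (k-\frac{4}{3}) / [(k+1) (k+1)] - poly over poly, x = \frac{6}{5} from leading terms; C = -10 at k = 0.


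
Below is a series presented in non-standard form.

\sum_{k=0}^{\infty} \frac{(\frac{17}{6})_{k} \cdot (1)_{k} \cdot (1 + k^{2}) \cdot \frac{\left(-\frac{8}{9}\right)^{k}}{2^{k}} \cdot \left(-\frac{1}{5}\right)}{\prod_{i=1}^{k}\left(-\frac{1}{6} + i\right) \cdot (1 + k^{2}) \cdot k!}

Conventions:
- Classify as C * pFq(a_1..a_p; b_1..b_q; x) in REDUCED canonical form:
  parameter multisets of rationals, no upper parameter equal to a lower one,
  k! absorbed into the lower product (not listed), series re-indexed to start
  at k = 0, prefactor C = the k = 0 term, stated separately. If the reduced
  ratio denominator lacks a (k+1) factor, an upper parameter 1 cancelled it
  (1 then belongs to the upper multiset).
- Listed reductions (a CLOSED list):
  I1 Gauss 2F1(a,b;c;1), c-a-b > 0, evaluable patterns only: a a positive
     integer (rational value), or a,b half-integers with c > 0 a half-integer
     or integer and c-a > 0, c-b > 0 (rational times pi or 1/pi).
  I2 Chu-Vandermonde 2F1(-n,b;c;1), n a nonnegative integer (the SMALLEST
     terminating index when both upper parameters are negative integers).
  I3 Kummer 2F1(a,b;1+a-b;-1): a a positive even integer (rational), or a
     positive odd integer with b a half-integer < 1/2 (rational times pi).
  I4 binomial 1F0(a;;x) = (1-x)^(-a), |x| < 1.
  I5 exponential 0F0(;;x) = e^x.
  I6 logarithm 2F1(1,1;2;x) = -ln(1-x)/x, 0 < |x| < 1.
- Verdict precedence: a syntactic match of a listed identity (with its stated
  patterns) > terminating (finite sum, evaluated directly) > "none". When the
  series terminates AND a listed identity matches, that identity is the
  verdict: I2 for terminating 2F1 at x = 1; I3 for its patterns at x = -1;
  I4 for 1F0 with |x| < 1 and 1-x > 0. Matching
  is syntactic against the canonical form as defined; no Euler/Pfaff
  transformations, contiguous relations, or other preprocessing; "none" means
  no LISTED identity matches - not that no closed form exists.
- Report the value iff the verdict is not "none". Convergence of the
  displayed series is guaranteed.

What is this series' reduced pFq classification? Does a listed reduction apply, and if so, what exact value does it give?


Reduced: x = -\frac{4}{9}, 2F1, upper = {1, \frac{17}{6}}, lower = {\frac{5}{6}}, C = -\frac{1}{5}. Verdict: none. No listed pattern accepts 2F1(1, \frac{17}{6}; \frac{5}{6}; -\frac{4}{9}).

Key step: from the first term -\frac{1}{5}: the lower running product (prefactor -1/5) is a rising factorial.
Adjacent-term ratio: r(k) = -\frac{4}{9} * (k+1) (k+\frac{17}{6}) / [(k+\frac{5}{6}) (k+1)] - rational; roots negated = parameters, x = -\frac{4}{9}, C = -\frac{1}{5}.


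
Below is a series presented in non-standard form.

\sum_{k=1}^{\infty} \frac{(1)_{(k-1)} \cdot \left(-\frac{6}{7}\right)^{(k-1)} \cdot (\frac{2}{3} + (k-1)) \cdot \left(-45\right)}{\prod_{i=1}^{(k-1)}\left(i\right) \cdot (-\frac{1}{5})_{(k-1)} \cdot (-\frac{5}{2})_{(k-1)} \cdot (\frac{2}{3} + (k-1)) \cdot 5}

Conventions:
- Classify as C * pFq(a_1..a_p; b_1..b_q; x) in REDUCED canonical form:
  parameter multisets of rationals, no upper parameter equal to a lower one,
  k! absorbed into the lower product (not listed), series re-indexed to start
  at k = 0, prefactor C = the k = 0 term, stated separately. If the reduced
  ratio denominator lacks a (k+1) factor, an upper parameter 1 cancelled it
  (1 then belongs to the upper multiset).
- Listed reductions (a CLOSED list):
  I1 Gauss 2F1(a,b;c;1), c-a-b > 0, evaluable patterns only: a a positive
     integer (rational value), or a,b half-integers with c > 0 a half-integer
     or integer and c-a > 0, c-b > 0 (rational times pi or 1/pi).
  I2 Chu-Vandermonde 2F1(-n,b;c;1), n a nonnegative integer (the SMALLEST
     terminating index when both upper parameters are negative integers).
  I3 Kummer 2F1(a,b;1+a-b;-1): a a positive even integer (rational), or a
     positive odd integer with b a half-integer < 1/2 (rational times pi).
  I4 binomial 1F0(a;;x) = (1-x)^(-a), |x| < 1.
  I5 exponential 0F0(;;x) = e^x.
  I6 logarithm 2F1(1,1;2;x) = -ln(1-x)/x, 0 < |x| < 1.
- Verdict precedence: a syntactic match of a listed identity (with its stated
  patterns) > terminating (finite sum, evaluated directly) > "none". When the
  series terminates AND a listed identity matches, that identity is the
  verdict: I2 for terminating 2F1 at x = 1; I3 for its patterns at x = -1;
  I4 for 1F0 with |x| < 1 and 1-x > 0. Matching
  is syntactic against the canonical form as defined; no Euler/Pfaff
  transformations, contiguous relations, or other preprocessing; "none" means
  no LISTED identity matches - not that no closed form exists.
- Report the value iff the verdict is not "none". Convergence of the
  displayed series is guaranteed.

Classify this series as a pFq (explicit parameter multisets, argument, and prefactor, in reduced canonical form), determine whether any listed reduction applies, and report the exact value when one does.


Prefactor -9, argument -\frac{6}{7}: 1F2 with upper {1} over lower {-\frac{5}{2}, -\frac{1}{5}}. Verdict: none. No listed pattern accepts 1F2(1; -\frac{5}{2}, -\frac{1}{5}; -\frac{6}{7}).

Key step: t_0 being -9, the product of the first k integers (C = -9, x = -6/7) is k!.
Step ratio: r(k) = -\frac{6}{7} * (k+1) / [(k-\frac{5}{2}) (k-\frac{1}{5}) (k+1)] - poly over poly, x = -\frac{6}{7} from leading terms; C = -9 at k = 0.


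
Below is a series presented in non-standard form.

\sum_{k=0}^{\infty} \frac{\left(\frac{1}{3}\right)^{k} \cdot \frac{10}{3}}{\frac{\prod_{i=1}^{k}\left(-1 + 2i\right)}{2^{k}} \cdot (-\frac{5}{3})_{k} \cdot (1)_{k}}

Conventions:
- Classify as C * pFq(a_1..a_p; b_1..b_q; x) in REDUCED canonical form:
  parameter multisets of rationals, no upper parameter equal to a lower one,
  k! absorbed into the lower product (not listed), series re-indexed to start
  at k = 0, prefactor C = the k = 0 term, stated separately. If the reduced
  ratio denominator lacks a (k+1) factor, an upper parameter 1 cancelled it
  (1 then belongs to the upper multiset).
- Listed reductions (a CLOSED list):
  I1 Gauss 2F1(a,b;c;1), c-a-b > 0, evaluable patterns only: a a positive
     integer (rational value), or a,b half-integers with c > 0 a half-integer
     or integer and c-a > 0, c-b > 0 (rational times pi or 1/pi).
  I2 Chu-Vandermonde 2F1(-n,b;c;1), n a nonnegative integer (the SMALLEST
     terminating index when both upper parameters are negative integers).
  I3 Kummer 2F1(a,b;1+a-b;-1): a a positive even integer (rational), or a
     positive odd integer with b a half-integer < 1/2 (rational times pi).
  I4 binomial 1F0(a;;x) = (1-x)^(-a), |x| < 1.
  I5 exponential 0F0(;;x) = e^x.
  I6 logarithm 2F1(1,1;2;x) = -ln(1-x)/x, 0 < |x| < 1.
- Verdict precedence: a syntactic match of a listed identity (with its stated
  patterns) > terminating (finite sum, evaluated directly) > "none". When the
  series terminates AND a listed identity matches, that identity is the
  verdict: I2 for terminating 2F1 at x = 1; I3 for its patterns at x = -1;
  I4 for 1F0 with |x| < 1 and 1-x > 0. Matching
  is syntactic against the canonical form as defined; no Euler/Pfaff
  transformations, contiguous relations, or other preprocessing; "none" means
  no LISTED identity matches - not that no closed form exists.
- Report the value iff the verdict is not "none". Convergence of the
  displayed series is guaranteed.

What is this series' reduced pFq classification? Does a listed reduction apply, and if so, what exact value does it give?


Canonical form: C = \frac{10}{3} times 0F2 with upper {-}, lower {-\frac{5}{3}, \frac{1}{2}}, x = \frac{1}{3}. Verdict: none. Every listed pattern misses the 0F2 form at \frac{1}{3}, upper {-}.

First insight: t_0 being \frac{10}{3}, the lower odd product (C = 10/3, x = 1/3) is 2^k (1/2)_k.
Adjacent-term ratio: r(k) = \frac{1}{3} * 1 / [(k-\frac{5}{3}) (k+\frac{1}{2}) (k+1)] - rational; roots negated = parameters, x = \frac{1}{3}, C = \frac{10}{3}.


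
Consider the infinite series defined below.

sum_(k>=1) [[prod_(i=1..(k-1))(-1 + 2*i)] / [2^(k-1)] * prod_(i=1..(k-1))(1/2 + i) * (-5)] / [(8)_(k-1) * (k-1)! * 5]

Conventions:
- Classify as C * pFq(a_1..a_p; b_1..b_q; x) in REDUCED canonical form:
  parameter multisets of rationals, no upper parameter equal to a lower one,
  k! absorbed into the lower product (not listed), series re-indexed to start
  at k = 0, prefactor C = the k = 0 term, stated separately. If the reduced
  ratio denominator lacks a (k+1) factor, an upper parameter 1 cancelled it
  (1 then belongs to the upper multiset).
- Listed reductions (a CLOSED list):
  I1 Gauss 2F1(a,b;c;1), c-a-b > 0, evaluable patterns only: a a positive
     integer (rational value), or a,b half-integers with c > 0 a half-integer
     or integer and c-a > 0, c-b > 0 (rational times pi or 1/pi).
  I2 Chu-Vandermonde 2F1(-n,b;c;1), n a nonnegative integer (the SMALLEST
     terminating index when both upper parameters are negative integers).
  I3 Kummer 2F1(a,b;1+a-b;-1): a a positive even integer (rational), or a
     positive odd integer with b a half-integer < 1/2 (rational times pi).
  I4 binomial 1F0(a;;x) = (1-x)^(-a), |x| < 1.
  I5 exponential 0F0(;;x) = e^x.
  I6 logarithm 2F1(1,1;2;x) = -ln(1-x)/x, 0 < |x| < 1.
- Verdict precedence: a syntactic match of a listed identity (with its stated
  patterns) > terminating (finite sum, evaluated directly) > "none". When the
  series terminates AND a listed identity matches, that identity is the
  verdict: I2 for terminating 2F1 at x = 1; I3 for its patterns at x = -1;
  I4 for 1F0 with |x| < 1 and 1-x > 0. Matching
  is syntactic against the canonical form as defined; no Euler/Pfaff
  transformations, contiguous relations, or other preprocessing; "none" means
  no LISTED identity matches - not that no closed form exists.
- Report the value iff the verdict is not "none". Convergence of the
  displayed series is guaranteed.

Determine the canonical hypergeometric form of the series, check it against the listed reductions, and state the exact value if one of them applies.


This is -1 * 2F1(1/2, 3/2; 8; 1) in reduced canonical form. Verdict: the half-integer Gauss pattern (I1) fires (x = 1; upper {1/2, 3/2} half-integers, c = 8 in the evaluable pattern). Hence: (-1048576/297297) / pi.

Key step: t_0 = -1 here, and the odd product 1*3*...*(2k-1) (C = -1) is 2^k (1/2)_k.
Term ratio: r(k) = 1 * (k+1/2) (k+3/2) / [(k+8) (k+1)] - rational; roots negated = parameters, x = 1, C = -1.


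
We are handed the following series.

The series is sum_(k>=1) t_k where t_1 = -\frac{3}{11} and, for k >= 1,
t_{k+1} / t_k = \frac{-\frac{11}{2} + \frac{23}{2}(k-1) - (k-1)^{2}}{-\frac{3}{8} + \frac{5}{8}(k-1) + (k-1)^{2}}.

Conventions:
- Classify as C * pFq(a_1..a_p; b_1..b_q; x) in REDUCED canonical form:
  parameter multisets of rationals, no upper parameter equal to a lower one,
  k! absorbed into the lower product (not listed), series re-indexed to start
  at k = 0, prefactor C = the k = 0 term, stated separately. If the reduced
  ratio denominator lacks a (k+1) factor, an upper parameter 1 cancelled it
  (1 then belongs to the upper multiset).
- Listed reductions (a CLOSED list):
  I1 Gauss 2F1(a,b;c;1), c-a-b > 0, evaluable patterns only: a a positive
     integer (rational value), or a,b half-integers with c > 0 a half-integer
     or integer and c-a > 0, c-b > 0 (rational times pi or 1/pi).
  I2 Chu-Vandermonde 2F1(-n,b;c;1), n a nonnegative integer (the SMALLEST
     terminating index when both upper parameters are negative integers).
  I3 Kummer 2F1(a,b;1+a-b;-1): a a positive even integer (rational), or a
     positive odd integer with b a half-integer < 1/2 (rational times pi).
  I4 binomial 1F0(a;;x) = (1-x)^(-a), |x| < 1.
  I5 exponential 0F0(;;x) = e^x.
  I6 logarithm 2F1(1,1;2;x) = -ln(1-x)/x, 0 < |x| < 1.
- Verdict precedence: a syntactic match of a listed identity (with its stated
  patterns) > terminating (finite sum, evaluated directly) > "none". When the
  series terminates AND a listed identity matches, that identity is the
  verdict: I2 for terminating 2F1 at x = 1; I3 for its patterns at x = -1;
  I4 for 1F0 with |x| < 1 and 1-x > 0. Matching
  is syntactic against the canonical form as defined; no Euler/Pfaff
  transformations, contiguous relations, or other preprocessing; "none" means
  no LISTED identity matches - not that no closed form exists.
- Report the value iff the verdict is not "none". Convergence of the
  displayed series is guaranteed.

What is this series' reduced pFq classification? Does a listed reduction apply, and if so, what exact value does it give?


First insight: from the first term -\frac{3}{11}: factor the ratio over Q (prefactor -3/11): negated roots = parameters.
Ratio: r(k) = -1 * (k-11) (k-\frac{1}{2}) / [(k-\frac{3}{8}) (k+1)] - rational in k. x = -1; t_0 = -\frac{3}{11}; negate the roots.

Prefactor -\frac{3}{11}, argument -1: 2F1 with upper {-11, -\frac{1}{2}} over lower {-\frac{3}{8}}. Verdict: terminating - no listed pattern fits, but -11 in the upper list cuts the series at k = 11; direct evaluation. Sum: -\frac{3664800237321}{7260635837}.


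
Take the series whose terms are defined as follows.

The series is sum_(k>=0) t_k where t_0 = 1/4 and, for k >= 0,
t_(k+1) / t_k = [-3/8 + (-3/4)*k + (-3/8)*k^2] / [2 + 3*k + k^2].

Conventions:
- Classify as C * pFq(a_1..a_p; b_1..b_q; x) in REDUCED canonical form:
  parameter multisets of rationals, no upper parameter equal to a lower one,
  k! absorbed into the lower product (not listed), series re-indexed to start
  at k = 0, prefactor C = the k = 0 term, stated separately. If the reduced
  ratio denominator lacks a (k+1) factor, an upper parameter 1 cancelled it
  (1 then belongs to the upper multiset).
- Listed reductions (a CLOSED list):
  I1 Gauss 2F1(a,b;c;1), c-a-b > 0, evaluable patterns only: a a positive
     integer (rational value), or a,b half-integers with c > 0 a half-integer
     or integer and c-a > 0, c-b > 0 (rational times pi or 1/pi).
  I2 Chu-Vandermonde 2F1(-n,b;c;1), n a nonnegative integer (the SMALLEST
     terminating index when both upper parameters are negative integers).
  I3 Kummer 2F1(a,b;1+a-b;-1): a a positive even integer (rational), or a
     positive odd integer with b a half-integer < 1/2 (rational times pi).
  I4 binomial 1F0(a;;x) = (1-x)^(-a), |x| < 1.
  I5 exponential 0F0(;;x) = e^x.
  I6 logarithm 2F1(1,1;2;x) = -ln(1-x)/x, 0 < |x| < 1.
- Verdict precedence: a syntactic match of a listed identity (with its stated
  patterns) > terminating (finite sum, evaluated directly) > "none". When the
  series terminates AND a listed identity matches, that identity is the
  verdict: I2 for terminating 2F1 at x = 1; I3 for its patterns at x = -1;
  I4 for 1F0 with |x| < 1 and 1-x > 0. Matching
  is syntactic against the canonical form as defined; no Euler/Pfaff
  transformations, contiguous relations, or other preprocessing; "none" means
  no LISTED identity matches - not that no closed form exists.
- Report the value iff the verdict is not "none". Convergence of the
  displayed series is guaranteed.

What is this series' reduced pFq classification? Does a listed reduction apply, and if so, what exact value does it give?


Classification (C = 1/4): 2F1 with upper {1, 1}, lower {2}, argument x = -3/8. Verdict: this is the logarithmic series (I6) (the logarithm: parameters (1,1;2), x = -3/8). Value: (2/3) * ln(11/8).

Key observation: from the first term 1/4: roots of the ratio polynomials (C = 1/4, x = -3/8) are the negated parameters.
Ratio: r(k) = (-3/8) * (k+1) (k+1) / [(k+2) (k+1)] - poly over poly, x = (-3/8) from leading terms; C = 1/4 at k = 0.


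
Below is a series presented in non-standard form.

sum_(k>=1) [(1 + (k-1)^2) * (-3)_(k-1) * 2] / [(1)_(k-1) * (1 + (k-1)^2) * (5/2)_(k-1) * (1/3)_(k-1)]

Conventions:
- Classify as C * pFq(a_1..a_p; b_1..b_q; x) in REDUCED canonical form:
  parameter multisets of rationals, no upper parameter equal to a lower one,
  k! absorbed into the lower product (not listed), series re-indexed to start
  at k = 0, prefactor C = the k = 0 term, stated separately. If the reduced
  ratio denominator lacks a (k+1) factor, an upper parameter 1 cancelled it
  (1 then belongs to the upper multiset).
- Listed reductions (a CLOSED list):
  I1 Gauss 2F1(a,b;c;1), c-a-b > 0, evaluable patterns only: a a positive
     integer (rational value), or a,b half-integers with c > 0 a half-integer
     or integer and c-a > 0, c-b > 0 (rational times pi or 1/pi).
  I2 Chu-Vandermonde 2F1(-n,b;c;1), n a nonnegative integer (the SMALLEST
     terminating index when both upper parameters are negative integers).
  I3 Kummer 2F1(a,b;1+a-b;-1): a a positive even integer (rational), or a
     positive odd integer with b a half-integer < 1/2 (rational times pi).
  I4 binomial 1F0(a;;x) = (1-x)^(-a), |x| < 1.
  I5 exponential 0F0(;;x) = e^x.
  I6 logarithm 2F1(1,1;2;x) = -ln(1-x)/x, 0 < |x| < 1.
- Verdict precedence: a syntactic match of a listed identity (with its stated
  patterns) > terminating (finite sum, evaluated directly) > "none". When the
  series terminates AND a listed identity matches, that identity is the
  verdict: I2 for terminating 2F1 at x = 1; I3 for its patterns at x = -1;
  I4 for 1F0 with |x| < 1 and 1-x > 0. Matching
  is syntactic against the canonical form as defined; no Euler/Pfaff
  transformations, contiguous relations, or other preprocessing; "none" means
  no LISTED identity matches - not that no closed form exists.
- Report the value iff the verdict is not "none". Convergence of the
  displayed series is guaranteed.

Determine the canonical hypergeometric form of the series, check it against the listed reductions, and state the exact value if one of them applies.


First insight: t_0 being 2, (1)_k (C = 2) is k! itself.
Term ratio: r(k) = 1 * (k-3) / [(k+1/3) (k+5/2) (k+1)] - rational; roots negated = parameters, x = 1, C = 2.

The series (x = 1) is 1F2: upper {-3}, lower {1/3, 5/2}, prefactor 2. Verdict: terminating - the sum ends at index 3 because -3 is a negative integer; exact evaluation follows. Sum: -908/245.


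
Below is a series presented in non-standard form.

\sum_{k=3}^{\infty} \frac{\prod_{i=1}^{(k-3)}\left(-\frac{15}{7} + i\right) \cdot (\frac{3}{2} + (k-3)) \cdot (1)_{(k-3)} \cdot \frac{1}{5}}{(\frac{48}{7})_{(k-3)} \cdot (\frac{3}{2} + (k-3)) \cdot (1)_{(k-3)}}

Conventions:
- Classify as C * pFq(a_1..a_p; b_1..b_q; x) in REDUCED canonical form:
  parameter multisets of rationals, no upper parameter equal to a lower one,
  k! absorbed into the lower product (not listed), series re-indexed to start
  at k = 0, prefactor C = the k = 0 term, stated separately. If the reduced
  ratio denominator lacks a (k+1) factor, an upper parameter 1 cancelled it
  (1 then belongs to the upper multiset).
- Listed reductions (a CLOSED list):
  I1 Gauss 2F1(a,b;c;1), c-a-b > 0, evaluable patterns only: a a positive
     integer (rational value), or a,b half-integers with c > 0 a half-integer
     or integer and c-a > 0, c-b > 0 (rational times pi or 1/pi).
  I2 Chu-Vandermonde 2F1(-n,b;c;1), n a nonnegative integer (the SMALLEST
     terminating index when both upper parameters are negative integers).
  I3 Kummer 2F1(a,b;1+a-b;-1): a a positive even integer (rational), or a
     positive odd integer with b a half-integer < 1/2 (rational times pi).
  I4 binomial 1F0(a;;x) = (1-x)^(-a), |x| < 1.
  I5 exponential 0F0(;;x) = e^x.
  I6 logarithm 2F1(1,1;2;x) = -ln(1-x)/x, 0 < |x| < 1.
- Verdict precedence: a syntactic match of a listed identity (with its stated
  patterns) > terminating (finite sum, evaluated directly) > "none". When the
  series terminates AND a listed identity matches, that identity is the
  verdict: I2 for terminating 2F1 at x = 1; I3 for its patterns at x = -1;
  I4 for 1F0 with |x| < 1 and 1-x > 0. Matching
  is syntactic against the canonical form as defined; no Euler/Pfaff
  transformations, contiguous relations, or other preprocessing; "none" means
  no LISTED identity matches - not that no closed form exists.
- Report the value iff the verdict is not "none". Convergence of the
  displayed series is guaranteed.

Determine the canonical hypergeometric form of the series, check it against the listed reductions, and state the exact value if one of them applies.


Canonical form: C = \frac{1}{5} times 2F1 with upper {-\frac{8}{7}, 1}, lower {\frac{48}{7}}, x = 1. Verdict: this is Gauss's theorem (I1) (x = 1: the Gamma ratio telescopes since c-a-b = 7 > 0 and a = 1 in Z>0). Sum: \frac{41}{245}.

First insight: t_0 being \frac{1}{5}, the running product (C = 1/5) telescopes to a rising factorial.
Term ratio: r(k) = 1 * (k-\frac{8}{7}) (k+1) / [(k+\frac{48}{7}) (k+1)] - rational; roots negated = parameters, x = 1, C = \frac{1}{5}.


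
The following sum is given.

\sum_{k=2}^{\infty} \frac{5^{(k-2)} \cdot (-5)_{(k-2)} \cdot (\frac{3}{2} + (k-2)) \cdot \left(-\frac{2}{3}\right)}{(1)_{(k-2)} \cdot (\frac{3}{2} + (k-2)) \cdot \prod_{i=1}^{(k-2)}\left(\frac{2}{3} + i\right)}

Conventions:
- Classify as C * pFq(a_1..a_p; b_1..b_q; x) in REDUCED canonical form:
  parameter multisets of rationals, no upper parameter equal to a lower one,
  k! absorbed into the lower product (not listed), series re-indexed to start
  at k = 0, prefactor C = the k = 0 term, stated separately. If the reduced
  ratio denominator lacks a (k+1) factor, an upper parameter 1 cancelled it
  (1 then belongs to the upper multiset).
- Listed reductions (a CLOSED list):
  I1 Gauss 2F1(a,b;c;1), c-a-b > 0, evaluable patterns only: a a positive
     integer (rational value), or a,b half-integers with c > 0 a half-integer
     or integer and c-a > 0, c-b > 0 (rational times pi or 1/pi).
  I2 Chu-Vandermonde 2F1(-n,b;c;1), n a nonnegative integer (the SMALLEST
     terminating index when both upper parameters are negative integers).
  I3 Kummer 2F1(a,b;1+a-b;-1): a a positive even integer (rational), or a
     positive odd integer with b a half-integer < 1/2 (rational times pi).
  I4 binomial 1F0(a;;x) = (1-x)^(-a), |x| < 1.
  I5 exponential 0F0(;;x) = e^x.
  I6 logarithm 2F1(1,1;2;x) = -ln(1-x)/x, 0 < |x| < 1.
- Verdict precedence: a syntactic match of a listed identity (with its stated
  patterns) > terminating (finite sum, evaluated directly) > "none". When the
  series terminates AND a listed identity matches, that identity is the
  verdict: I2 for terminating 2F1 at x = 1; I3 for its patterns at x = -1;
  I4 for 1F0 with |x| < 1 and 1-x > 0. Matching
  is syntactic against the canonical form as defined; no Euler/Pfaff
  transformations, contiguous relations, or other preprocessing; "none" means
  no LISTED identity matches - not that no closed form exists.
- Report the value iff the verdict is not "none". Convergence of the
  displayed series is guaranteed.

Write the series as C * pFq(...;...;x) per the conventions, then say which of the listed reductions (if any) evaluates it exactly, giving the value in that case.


Classification (C = -\frac{2}{3}): 1F1 with upper {-5}, lower {\frac{5}{3}}, argument x = 5. Verdict: terminating. With -5 upstairs the series is a 6-term polynomial sum; evaluated term by term. Sum: \frac{919}{2244}.

Structural cue: from the first term -\frac{2}{3}: (1)_k (C = -2/3, x = 5) is k! itself.
Consecutive-term ratio: r(k) = 5 * (k-5) / [(k+\frac{5}{3}) (k+1)] - rational in k, leading ratio 5; with t_0 = -\frac{2}{3}, classification follows.


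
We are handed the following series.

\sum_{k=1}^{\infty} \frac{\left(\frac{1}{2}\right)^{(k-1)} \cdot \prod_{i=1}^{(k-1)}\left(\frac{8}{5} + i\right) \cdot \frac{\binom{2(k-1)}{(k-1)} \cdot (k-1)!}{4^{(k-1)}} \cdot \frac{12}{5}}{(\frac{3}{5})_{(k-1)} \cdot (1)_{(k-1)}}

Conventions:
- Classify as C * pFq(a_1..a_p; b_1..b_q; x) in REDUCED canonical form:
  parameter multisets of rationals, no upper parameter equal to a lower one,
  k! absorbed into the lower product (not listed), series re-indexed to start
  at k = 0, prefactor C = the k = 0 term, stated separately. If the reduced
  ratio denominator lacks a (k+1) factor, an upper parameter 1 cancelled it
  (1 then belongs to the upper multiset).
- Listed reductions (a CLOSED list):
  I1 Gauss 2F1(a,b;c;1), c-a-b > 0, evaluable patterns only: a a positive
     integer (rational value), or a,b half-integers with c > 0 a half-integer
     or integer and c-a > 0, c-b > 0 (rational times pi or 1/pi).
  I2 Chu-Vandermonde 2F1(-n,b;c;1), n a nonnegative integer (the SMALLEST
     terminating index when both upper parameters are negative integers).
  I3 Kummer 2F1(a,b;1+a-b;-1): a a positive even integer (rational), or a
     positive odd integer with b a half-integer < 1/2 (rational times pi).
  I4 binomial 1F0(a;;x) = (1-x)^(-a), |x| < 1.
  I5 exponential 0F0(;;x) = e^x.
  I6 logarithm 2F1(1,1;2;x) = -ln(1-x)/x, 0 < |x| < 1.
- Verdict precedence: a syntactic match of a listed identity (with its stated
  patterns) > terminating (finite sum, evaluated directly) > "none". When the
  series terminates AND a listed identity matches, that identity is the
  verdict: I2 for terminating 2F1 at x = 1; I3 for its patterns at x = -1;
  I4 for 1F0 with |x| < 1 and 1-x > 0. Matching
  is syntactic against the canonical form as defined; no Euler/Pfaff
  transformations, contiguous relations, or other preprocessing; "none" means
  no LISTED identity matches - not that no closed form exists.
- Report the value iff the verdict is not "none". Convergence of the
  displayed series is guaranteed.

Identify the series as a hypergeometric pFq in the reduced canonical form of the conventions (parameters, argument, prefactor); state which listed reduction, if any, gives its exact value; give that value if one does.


Reduced: x = \frac{1}{2}, 2F1, upper = {\frac{1}{2}, \frac{13}{5}}, lower = {\frac{3}{5}}, C = \frac{12}{5}. Verdict: none. No listed pattern accepts 2F1(\frac{1}{2}, \frac{13}{5}; \frac{3}{5}; \frac{1}{2}).

The tell: from the first term \frac{12}{5}: (1)_k (C = 12/5) is k! itself.
Consecutive-term ratio: r(k) = \frac{1}{2} * (k+\frac{1}{2}) (k+\frac{13}{5}) / [(k+\frac{3}{5}) (k+1)] - rational in k. x = \frac{1}{2}; t_0 = \frac{12}{5}; negate the roots.
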